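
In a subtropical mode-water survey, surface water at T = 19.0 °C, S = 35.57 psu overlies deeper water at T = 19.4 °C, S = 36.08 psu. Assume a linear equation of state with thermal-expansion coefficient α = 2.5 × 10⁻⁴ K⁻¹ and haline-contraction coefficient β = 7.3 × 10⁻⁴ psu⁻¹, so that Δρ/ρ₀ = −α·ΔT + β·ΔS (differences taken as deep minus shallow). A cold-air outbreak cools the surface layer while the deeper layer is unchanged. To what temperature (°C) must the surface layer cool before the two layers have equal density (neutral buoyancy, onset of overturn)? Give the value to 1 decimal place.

Neutral buoyancy requires Δρ = 0, i.e. −α(T_deep − T_surf′) + β(S_deep − S_surf) = 0.
T_surf′ = T_deep − (β/α)·ΔS = 19.4 − (7.3 × 10⁻⁴/2.5 × 10⁻⁴)·(+0.51) = 17.911 °C.
Cooling required: 19.0 − (17.911) = 1.089 °C.

17.9 °C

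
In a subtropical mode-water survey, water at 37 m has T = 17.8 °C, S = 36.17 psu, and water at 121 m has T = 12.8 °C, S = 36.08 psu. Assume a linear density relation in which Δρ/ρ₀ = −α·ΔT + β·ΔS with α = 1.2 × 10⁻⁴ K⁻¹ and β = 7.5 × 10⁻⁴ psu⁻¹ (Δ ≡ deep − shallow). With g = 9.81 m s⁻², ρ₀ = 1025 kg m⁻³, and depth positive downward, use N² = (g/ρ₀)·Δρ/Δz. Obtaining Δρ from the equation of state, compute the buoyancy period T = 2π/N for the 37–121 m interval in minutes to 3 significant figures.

ΔT = -5.0 K, ΔS = -0.09 psu (deep − shallow).
Δρ/ρ₀ = −αΔT + βΔS = 6.00 × 10⁻⁴ − 6.75 × 10⁻⁵ = 5.325 × 10⁻⁴, so Δρ ≈ 0.5458 kg m⁻³.
N² = (g/ρ₀)·Δρ/Δz = g·(Δρ/ρ₀)/Δz = 9.81 × 5.325 × 10⁻⁴ / 84 = 6.2188 × 10⁻⁵ s⁻².
N = √(6.2188 × 10⁻⁵) = 7.8859 × 10⁻³ rad s⁻¹ → T = 2π/N = 796.76 s = 13.279 min ≈ 13.3 min.

13.3 min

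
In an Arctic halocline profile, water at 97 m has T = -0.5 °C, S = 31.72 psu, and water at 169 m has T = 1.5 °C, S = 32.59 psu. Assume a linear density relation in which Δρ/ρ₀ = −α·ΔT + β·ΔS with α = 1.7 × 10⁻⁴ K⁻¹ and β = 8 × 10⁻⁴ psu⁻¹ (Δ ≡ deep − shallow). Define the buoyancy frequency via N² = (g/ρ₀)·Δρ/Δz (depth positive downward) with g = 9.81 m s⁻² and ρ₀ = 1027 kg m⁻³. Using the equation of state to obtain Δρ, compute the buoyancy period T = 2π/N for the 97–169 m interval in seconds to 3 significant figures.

ΔT = +2.0 K, ΔS = +0.87 psu (deep − shallow).
Δρ/ρ₀ = −αΔT + βΔS = -3.40 × 10⁻⁴ + 6.96 × 10⁻⁴ = 3.56 × 10⁻⁴, so Δρ ≈ 0.3656 kg m⁻³.
N² = (g/ρ₀)·Δρ/Δz = g·(Δρ/ρ₀)/Δz = 9.81 × 3.56 × 10⁻⁴ / 72 = 4.8505 × 10⁻⁵ s⁻².
N = √(4.8505 × 10⁻⁵) = 6.9646 × 10⁻³ rad s⁻¹ → T = 2π/N = 902.16 s ≈ 902 s.

902 s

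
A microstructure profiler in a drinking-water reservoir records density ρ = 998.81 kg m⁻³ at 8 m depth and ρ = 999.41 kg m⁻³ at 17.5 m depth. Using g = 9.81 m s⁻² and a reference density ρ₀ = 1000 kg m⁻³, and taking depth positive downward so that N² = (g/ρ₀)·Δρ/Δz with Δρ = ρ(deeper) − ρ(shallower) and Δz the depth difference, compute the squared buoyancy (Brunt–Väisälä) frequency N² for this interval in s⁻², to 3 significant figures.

6.20 × 10⁻⁴ s⁻²

Δρ = 999.41 − 998.81 = 0.60 kg m⁻³ over Δz = 17.5 − 8 = 9.5 m.
N² = (9.81/1000) × (0.60/9.5) = 6.1958 × 10⁻⁴ s⁻² ≈ 6.20 × 10⁻⁴ s⁻².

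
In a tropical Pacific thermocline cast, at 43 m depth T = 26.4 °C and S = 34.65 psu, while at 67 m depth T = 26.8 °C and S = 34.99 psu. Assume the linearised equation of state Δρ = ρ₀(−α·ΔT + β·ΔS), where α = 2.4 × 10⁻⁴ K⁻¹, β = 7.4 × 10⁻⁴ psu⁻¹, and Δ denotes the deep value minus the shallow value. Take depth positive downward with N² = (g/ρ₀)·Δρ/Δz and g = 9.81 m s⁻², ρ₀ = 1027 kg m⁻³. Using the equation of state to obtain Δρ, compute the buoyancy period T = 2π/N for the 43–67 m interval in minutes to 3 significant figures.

ΔT = +0.4 K, ΔS = +0.34 psu (deep − shallow).
Δρ/ρ₀ = −αΔT + βΔS = -9.60 × 10⁻⁵ + 2.516 × 10⁻⁴ = 1.556 × 10⁻⁴, so Δρ ≈ 0.1598 kg m⁻³.
N² = (g/ρ₀)·Δρ/Δz = g·(Δρ/ρ₀)/Δz = 9.81 × 1.556 × 10⁻⁴ / 24 = 6.3601 × 10⁻⁵ s⁻².
N = √(6.3601 × 10⁻⁵) = 7.9750 × 10⁻³ rad s⁻¹ → T = 2π/N = 787.86 s = 13.131 min ≈ 13.1 min.

13.1 min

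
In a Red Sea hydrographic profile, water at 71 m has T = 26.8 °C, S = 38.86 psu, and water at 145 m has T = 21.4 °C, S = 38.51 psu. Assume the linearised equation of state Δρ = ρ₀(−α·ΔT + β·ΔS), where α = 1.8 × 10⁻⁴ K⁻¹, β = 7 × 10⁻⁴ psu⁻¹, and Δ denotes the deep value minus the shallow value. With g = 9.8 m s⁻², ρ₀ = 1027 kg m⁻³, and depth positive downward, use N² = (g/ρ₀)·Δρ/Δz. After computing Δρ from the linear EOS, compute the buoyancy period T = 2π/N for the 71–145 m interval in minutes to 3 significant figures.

10.7 min

ΔT = -5.4 K, ΔS = -0.35 psu (deep − shallow).
Δρ/ρ₀ = −αΔT + βΔS = 9.72 × 10⁻⁴ − 2.45 × 10⁻⁴ = 7.27 × 10⁻⁴, so Δρ ≈ 0.7466 kg m⁻³.
N² = (g/ρ₀)·Δρ/Δz = g·(Δρ/ρ₀)/Δz = 9.8 × 7.27 × 10⁻⁴ / 74 = 9.6278 × 10⁻⁵ s⁻².
N = √(9.6278 × 10⁻⁵) = 9.8121 × 10⁻³ rad s⁻¹ → T = 2π/N = 640.35 s = 10.673 min ≈ 10.7 min.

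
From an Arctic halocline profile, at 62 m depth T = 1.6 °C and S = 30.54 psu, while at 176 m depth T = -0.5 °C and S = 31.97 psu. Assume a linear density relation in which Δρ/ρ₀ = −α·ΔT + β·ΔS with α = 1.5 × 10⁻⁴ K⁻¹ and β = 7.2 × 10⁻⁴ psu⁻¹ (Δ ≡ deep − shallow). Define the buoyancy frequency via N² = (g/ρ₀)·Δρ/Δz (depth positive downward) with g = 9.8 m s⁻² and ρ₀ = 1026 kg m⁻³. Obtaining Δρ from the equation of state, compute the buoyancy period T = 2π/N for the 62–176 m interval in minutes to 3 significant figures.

9.74 min

ΔT = -2.1 K, ΔS = +1.43 psu (deep − shallow).
Δρ/ρ₀ = −αΔT + βΔS = 3.15 × 10⁻⁴ + 1.0296 × 10⁻³ = 1.3446 × 10⁻³, so Δρ ≈ 1.380 kg m⁻³.
N² = (g/ρ₀)·Δρ/Δz = g·(Δρ/ρ₀)/Δz = 9.8 × 1.3446 × 10⁻³ / 114 = 1.1559 × 10⁻⁴ s⁻².
N = √(1.1559 × 10⁻⁴) = 0.010751 rad s⁻¹ → T = 2π/N = 584.43 s = 9.7405 min ≈ 9.74 min.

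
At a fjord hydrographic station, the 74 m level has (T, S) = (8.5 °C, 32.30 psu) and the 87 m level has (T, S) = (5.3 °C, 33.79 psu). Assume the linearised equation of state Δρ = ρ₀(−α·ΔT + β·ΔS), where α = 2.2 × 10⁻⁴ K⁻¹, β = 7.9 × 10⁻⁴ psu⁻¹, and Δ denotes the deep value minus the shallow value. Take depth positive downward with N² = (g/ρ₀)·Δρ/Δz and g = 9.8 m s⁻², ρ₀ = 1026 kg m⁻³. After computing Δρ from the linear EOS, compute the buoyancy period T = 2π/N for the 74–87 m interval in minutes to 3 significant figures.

2.78 min

ΔT = -3.2 K, ΔS = +1.49 psu (deep − shallow).
Δρ/ρ₀ = −αΔT + βΔS = 7.04 × 10⁻⁴ + 1.1771 × 10⁻³ = 1.8811 × 10⁻³, so Δρ ≈ 1.930 kg m⁻³.
N² = (g/ρ₀)·Δρ/Δz = g·(Δρ/ρ₀)/Δz = 9.8 × 1.8811 × 10⁻³ / 13 = 1.4181 × 10⁻³ s⁻².
N = √(1.4181 × 10⁻³) = 0.037658 rad s⁻¹ → T = 2π/N = 166.85 s = 2.7808 min ≈ 2.78 min.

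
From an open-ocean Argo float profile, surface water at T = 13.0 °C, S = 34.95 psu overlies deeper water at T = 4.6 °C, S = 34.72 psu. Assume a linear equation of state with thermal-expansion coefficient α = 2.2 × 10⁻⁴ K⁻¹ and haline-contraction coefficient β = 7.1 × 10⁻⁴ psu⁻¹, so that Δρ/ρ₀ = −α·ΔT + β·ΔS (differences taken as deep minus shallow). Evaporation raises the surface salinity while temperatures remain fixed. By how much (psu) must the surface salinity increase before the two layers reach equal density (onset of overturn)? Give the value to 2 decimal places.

2.37 psu

Neutral buoyancy requires −α(T_deep − T_surf) + β(S_deep − S_surf′) = 0.
S_surf′ = S_deep − (α/β)·ΔT = 34.72 − (2.2 × 10⁻⁴/7.1 × 10⁻⁴)·(-8.4) = 37.3228 psu.
Increase required: 37.3228 − 34.95 = 2.3728 psu.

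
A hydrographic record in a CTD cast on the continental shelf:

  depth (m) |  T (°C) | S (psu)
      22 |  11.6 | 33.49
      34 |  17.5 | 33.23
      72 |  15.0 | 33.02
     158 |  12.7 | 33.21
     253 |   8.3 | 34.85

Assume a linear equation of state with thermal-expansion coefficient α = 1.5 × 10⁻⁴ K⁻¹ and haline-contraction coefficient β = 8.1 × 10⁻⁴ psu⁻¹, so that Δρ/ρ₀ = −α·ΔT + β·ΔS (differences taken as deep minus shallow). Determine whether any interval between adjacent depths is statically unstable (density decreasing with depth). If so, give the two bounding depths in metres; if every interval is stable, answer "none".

Evaluate Δρ/ρ₀ = −αΔT + βΔS across each adjacent pair:
  22–34 m: −αΔT+βΔS = −(1.5 × 10⁻⁴)(+5.9)+(8.1 × 10⁻⁴)(-0.26) = -1.1 × 10⁻³ → UNSTABLE
  34–72 m: −αΔT+βΔS = −(1.5 × 10⁻⁴)(-2.5)+(8.1 × 10⁻⁴)(-0.21) = 2.0 × 10⁻⁴ → stable
  72–158 m: −αΔT+βΔS = −(1.5 × 10⁻⁴)(-2.3)+(8.1 × 10⁻⁴)(+0.19) = 5.0 × 10⁻⁴ → stable
  158–253 m: −αΔT+βΔS = −(1.5 × 10⁻⁴)(-4.4)+(8.1 × 10⁻⁴)(+1.64) = 2.0 × 10⁻³ → stable
The 22–34 m interval has Δρ < 0: lighter water underlies denser water.

22–34 m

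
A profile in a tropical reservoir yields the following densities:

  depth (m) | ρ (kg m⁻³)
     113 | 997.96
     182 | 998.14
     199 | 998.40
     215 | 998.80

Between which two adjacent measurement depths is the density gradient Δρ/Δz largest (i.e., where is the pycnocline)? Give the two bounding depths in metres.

Compute the density gradient over each adjacent pair:
  113–182 m: Δρ/Δz = 0.18/69 = 2.6 × 10⁻³ kg m⁻⁴
  182–199 m: Δρ/Δz = 0.26/17 = 0.015 kg m⁻⁴
  199–215 m: Δρ/Δz = 0.40/16 = 0.025 kg m⁻⁴
The largest gradient is in the 199–215 m interval — the pycnocline.

199–215 m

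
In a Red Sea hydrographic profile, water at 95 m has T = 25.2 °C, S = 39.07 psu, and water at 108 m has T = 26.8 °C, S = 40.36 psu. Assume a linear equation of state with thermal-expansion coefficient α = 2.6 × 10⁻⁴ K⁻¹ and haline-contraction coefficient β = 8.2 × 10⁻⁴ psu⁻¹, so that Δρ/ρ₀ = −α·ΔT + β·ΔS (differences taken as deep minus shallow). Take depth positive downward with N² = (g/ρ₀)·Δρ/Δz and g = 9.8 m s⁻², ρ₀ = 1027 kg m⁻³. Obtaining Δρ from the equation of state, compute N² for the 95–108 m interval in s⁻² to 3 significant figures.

4.84 × 10⁻⁴ s⁻²

ΔT = +1.6 K, ΔS = +1.29 psu (deep − shallow).
Δρ/ρ₀ = −αΔT + βΔS = -4.16 × 10⁻⁴ + 1.0578 × 10⁻³ = 6.418 × 10⁻⁴, so Δρ ≈ 0.6591 kg m⁻³.
N² = (g/ρ₀)·Δρ/Δz = g·(Δρ/ρ₀)/Δz = 9.8 × 6.418 × 10⁻⁴ / 13 = 4.8382 × 10⁻⁴ s⁻² ≈ 4.84 × 10⁻⁴ s⁻².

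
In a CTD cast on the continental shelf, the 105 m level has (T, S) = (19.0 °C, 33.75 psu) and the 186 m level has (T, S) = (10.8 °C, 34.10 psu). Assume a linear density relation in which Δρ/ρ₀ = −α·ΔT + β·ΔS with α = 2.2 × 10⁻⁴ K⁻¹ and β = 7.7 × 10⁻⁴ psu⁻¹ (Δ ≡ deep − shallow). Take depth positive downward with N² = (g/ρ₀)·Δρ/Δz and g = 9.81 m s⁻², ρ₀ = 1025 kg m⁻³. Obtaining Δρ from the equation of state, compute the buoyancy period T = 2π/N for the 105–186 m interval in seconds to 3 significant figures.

396 s

ΔT = -8.2 K, ΔS = +0.35 psu (deep − shallow).
Δρ/ρ₀ = −αΔT + βΔS = 1.804 × 10⁻³ + 2.695 × 10⁻⁴ = 2.0735 × 10⁻³, so Δρ ≈ 2.125 kg m⁻³.
N² = (g/ρ₀)·Δρ/Δz = g·(Δρ/ρ₀)/Δz = 9.81 × 2.0735 × 10⁻³ / 81 = 2.5112 × 10⁻⁴ s⁻².
N = √(2.5112 × 10⁻⁴) = 0.015847 rad s⁻¹ → T = 2π/N = 396.49 s ≈ 396 s.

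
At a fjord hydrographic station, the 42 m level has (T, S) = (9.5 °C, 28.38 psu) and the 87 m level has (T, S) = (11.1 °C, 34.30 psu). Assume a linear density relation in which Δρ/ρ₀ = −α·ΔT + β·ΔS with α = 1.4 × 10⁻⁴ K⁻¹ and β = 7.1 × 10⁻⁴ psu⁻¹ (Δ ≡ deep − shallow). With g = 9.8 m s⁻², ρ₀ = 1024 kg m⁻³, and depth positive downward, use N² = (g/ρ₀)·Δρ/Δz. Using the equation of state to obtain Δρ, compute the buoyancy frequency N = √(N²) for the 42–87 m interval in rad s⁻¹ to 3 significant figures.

0.0294 rad s⁻¹

ΔT = +1.6 K, ΔS = +5.92 psu (deep − shallow).
Δρ/ρ₀ = −αΔT + βΔS = -2.24 × 10⁻⁴ + 4.2032 × 10⁻³ = 3.9792 × 10⁻³, so Δρ ≈ 4.075 kg m⁻³.
N² = (g/ρ₀)·Δρ/Δz = g·(Δρ/ρ₀)/Δz = 9.8 × 3.9792 × 10⁻³ / 45 = 8.6658 × 10⁻⁴ s⁻².
N = √(8.6658 × 10⁻⁴) = 0.029438 rad s⁻¹ ≈ 0.0294 rad s⁻¹.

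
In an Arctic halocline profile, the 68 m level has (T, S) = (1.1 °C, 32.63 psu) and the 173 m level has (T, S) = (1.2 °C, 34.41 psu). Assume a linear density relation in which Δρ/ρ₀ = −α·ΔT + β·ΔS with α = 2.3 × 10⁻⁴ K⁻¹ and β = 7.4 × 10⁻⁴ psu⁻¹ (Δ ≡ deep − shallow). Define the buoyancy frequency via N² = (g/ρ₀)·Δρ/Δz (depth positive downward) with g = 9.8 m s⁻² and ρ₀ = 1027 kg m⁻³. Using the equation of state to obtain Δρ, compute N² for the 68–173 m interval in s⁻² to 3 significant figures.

ΔT = +0.1 K, ΔS = +1.78 psu (deep − shallow).
Δρ/ρ₀ = −αΔT + βΔS = -2.30 × 10⁻⁵ + 1.3172 × 10⁻³ = 1.2942 × 10⁻³, so Δρ ≈ 1.329 kg m⁻³.
N² = (g/ρ₀)·Δρ/Δz = g·(Δρ/ρ₀)/Δz = 9.8 × 1.2942 × 10⁻³ / 105 = 1.2079 × 10⁻⁴ s⁻² ≈ 1.21 × 10⁻⁴ s⁻².

1.21 × 10⁻⁴ s⁻²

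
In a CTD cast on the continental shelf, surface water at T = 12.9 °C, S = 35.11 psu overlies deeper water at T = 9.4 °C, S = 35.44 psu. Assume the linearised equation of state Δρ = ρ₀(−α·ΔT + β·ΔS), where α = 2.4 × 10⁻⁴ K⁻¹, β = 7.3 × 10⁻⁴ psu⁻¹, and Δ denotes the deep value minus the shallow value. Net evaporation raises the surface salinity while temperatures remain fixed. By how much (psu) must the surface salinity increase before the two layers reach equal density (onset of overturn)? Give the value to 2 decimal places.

1.48 psu

Neutral buoyancy requires −α(T_deep − T_surf) + β(S_deep − S_surf′) = 0.
S_surf′ = S_deep − (α/β)·ΔT = 35.44 − (2.4 × 10⁻⁴/7.3 × 10⁻⁴)·(-3.5) = 36.5907 psu.
Increase required: 36.5907 − 35.11 = 1.4807 psu.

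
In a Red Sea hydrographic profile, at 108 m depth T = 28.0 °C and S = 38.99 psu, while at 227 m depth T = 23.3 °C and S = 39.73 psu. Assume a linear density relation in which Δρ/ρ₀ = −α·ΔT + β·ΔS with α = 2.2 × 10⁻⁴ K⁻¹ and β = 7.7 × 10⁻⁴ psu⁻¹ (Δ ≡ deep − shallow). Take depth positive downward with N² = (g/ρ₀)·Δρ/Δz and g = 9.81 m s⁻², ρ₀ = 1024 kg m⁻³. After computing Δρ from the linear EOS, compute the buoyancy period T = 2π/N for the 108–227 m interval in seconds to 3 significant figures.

546 s

ΔT = -4.7 K, ΔS = +0.74 psu (deep − shallow).
Δρ/ρ₀ = −αΔT + βΔS = 1.034 × 10⁻³ + 5.698 × 10⁻⁴ = 1.6038 × 10⁻³, so Δρ ≈ 1.642 kg m⁻³.
N² = (g/ρ₀)·Δρ/Δz = g·(Δρ/ρ₀)/Δz = 9.81 × 1.6038 × 10⁻³ / 119 = 1.3221 × 10⁻⁴ s⁻².
N = √(1.3221 × 10⁻⁴) = 0.011498 rad s⁻¹ → T = 2π/N = 546.46 s ≈ 546 s.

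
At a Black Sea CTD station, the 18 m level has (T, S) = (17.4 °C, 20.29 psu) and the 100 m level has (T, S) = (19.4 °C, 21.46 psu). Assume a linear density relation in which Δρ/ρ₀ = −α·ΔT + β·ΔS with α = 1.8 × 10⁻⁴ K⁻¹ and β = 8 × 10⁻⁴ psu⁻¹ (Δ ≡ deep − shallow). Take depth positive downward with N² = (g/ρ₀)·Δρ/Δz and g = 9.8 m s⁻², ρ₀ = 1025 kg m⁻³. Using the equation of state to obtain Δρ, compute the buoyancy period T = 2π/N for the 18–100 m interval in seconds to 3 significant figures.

ΔT = +2.0 K, ΔS = +1.17 psu (deep − shallow).
Δρ/ρ₀ = −αΔT + βΔS = -3.60 × 10⁻⁴ + 9.36 × 10⁻⁴ = 5.76 × 10⁻⁴, so Δρ ≈ 0.5904 kg m⁻³.
N² = (g/ρ₀)·Δρ/Δz = g·(Δρ/ρ₀)/Δz = 9.8 × 5.76 × 10⁻⁴ / 82 = 6.8839 × 10⁻⁵ s⁻².
N = √(6.8839 × 10⁻⁵) = 8.2969 × 10⁻³ rad s⁻¹ → T = 2π/N = 757.29 s ≈ 757 s.

757 s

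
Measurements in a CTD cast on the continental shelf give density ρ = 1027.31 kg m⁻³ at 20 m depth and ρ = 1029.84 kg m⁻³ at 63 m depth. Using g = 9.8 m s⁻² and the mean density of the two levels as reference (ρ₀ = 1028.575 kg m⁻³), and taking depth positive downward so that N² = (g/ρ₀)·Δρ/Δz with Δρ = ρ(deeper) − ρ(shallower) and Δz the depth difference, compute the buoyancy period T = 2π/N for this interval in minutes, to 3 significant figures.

4.42 min

Δρ = 1029.84 − 1027.31 = 2.53 kg m⁻³ over Δz = 63 − 20 = 43 m.
N² = (9.8/1028.575) × (2.53/43) = 5.6059 × 10⁻⁴ s⁻².
N = √(5.6059 × 10⁻⁴) = 0.023677 rad s⁻¹, so T = 2π/N = 265.37 s = 4.4228 min ≈ 4.42 min.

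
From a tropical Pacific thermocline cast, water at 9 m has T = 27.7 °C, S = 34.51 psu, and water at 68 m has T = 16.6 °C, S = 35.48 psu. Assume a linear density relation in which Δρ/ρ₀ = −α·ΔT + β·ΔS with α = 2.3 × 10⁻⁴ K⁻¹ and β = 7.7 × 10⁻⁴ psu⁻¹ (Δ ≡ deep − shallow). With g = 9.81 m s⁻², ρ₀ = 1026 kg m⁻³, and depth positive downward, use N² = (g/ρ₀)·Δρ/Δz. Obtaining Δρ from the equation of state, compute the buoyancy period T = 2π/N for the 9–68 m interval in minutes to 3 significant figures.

ΔT = -11.1 K, ΔS = +0.97 psu (deep − shallow).
Δρ/ρ₀ = −αΔT + βΔS = 2.553 × 10⁻³ + 7.469 × 10⁻⁴ = 3.2999 × 10⁻³, so Δρ ≈ 3.386 kg m⁻³.
N² = (g/ρ₀)·Δρ/Δz = g·(Δρ/ρ₀)/Δz = 9.81 × 3.2999 × 10⁻³ / 59 = 5.4868 × 10⁻⁴ s⁻².
N = √(5.4868 × 10⁻⁴) = 0.023424 rad s⁻¹ → T = 2π/N = 268.24 s = 4.4707 min ≈ 4.47 min.

4.47 min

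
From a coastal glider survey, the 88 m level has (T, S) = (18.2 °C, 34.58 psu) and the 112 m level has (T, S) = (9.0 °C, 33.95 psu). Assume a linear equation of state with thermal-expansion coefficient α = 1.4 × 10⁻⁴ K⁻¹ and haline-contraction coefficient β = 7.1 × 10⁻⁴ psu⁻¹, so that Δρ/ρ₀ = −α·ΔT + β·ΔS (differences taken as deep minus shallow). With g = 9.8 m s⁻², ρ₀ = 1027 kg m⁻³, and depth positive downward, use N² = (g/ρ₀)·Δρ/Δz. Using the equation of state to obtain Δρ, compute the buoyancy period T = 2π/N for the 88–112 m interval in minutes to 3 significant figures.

ΔT = -9.2 K, ΔS = -0.63 psu (deep − shallow).
Δρ/ρ₀ = −αΔT + βΔS = 1.288 × 10⁻³ − 4.473 × 10⁻⁴ = 8.407 × 10⁻⁴, so Δρ ≈ 0.8634 kg m⁻³.
N² = (g/ρ₀)·Δρ/Δz = g·(Δρ/ρ₀)/Δz = 9.8 × 8.407 × 10⁻⁴ / 24 = 3.4329 × 10⁻⁴ s⁻².
N = √(3.4329 × 10⁻⁴) = 0.018528 rad s⁻¹ → T = 2π/N = 339.12 s = 5.6520 min ≈ 5.65 min.

5.65 min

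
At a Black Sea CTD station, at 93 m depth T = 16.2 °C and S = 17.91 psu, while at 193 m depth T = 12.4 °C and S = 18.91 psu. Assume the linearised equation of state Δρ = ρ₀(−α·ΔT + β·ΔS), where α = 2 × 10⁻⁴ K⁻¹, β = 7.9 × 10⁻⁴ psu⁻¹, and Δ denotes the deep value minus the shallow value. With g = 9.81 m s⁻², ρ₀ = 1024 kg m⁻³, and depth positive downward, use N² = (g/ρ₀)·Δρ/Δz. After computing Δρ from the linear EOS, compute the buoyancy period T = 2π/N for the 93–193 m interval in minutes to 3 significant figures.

8.49 min

ΔT = -3.8 K, ΔS = +1.00 psu (deep − shallow).
Δρ/ρ₀ = −αΔT + βΔS = 7.60 × 10⁻⁴ + 7.90 × 10⁻⁴ = 1.55 × 10⁻³, so Δρ ≈ 1.587 kg m⁻³.
N² = (g/ρ₀)·Δρ/Δz = g·(Δρ/ρ₀)/Δz = 9.81 × 1.55 × 10⁻³ / 100 = 1.5206 × 10⁻⁴ s⁻².
N = √(1.5206 × 10⁻⁴) = 0.012331 rad s⁻¹ → T = 2π/N = 509.54 s = 8.4923 min ≈ 8.49 min.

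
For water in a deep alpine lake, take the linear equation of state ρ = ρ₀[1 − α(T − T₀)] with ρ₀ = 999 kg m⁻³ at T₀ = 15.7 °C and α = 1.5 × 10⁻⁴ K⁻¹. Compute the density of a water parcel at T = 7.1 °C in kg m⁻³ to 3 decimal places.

T − T₀ = -8.6 K.
Bracket = 1 − α·(-8.6) = 1 + (1.29 × 10⁻³) = 1.0012900.
ρ = 999 × 1.0012900 = 1000.289 kg m⁻³.

1000.289 kg m⁻³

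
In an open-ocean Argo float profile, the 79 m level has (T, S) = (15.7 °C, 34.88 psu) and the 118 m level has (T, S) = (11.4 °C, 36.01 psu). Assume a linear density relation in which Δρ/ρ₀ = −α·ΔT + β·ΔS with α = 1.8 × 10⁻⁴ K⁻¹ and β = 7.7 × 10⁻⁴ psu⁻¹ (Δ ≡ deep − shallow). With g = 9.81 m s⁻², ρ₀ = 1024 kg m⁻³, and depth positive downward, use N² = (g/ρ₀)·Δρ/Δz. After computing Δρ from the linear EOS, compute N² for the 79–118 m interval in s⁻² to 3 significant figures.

ΔT = -4.3 K, ΔS = +1.13 psu (deep − shallow).
Δρ/ρ₀ = −αΔT + βΔS = 7.74 × 10⁻⁴ + 8.701 × 10⁻⁴ = 1.6441 × 10⁻³, so Δρ ≈ 1.684 kg m⁻³.
N² = (g/ρ₀)·Δρ/Δz = g·(Δρ/ρ₀)/Δz = 9.81 × 1.6441 × 10⁻³ / 39 = 4.1355 × 10⁻⁴ s⁻² ≈ 4.14 × 10⁻⁴ s⁻².

4.14 × 10⁻⁴ s⁻²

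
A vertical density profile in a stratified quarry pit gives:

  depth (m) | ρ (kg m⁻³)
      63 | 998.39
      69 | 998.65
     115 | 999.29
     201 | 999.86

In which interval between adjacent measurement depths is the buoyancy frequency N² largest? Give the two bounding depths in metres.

Compute the density gradient over each adjacent pair:
  63–69 m: Δρ/Δz = 0.26/6 = 0.043 kg m⁻⁴
  69–115 m: Δρ/Δz = 0.64/46 = 0.014 kg m⁻⁴
  115–201 m: Δρ/Δz = 0.57/86 = 6.6 × 10⁻³ kg m⁻⁴
The largest gradient is in the 63–69 m interval — the pycnocline.

63–69 m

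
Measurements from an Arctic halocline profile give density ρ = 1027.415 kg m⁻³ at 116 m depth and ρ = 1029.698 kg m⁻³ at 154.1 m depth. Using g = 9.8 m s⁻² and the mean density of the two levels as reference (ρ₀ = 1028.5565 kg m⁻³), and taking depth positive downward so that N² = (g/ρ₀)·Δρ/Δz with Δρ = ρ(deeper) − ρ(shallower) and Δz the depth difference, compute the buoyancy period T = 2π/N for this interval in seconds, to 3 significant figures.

Δρ = 1029.698 − 1027.415 = 2.283 kg m⁻³ over Δz = 154.1 − 116 = 38.1 m.
N² = (9.8/1028.5565) × (2.283/38.1) = 5.7092 × 10⁻⁴ s⁻².
N = √(5.7092 × 10⁻⁴) = 0.023894 rad s⁻¹, so T = 2π/N = 262.96 s ≈ 263 s.

263 s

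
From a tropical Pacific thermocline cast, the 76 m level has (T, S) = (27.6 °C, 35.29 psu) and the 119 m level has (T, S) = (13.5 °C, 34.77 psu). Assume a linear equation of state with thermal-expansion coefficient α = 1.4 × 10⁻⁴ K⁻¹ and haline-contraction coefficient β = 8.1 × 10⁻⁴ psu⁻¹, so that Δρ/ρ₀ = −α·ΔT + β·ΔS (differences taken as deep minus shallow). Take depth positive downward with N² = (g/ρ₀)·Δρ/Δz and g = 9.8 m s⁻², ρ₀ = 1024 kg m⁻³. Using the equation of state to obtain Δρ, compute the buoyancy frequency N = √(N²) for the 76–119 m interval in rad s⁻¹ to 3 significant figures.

0.0188 rad s⁻¹

ΔT = -14.1 K, ΔS = -0.52 psu (deep − shallow).
Δρ/ρ₀ = −αΔT + βΔS = 1.974 × 10⁻³ − 4.212 × 10⁻⁴ = 1.5528 × 10⁻³, so Δρ ≈ 1.590 kg m⁻³.
N² = (g/ρ₀)·Δρ/Δz = g·(Δρ/ρ₀)/Δz = 9.8 × 1.5528 × 10⁻³ / 43 = 3.5389 × 10⁻⁴ s⁻².
N = √(3.5389 × 10⁻⁴) = 0.018812 rad s⁻¹ ≈ 0.0188 rad s⁻¹.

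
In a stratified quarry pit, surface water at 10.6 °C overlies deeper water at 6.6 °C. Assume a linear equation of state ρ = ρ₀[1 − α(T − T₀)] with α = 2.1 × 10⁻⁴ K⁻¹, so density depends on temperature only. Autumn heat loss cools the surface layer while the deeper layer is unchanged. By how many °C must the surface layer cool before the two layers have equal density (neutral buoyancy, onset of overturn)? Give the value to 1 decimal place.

4.0 °C

With temperature the only control, equal density requires T_surf′ = T_deep.
T_surf′ = 6.6 °C.
Cooling required: 10.6 − 6.6 = 4.0 °C.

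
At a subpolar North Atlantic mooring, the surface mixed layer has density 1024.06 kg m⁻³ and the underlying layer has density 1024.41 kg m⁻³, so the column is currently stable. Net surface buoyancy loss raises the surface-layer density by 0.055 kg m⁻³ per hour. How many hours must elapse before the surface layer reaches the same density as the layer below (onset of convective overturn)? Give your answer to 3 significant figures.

6.36 hours

Density deficit of the surface layer: 1024.41 − 1024.06 = 0.35 kg m⁻³.
Required change = 0.35 / 0.055 = 6.36 hours.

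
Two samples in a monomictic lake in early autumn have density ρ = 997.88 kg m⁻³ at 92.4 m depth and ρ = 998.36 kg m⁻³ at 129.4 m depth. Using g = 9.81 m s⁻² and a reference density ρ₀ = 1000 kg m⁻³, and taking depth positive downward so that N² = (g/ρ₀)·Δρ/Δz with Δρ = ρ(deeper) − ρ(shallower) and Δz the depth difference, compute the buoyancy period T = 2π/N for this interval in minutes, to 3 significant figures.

Δρ = 998.36 − 997.88 = 0.48 kg m⁻³ over Δz = 129.4 − 92.4 = 37 m.
N² = (9.81/1000) × (0.48/37) = 1.2726 × 10⁻⁴ s⁻².
N = √(1.2726 × 10⁻⁴) = 0.011281 rad s⁻¹, so T = 2π/N = 556.97 s = 9.2828 min ≈ 9.28 min.

9.28 min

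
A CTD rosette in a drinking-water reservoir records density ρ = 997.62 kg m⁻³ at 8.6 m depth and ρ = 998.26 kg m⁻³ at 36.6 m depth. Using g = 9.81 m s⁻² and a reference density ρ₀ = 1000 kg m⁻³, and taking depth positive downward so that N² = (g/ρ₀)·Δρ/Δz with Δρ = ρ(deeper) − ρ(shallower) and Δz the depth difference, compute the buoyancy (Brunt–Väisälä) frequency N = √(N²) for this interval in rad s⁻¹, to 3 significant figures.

Δρ = 998.26 − 997.62 = 0.64 kg m⁻³ over Δz = 36.6 − 8.6 = 28 m.
N² = (9.81/1000) × (0.64/28) = 2.2423 × 10⁻⁴ s⁻².
N = √(2.2423 × 10⁻⁴) = 0.014974 rad s⁻¹ ≈ 0.0150 rad s⁻¹.

0.0150 rad s⁻¹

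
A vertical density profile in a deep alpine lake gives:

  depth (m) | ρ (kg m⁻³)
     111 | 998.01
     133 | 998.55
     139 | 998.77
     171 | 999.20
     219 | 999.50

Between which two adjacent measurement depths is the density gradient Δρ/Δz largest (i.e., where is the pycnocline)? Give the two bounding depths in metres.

133–139 m

Compute the density gradient over each adjacent pair:
  111–133 m: Δρ/Δz = 0.54/22 = 0.025 kg m⁻⁴
  133–139 m: Δρ/Δz = 0.22/6 = 0.037 kg m⁻⁴
  139–171 m: Δρ/Δz = 0.43/32 = 0.013 kg m⁻⁴
  171–219 m: Δρ/Δz = 0.30/48 = 6.2 × 10⁻³ kg m⁻⁴
The largest gradient is in the 133–139 m interval — the pycnocline.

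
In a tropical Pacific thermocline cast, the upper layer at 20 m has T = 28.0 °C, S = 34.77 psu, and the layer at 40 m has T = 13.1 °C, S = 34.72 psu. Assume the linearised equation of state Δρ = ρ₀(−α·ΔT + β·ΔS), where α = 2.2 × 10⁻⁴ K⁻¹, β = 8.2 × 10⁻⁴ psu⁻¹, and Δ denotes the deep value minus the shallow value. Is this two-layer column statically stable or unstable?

stable

ΔT = 13.1 − 28.0 = -14.9 K and ΔS = 34.72 − 34.77 = -0.05 psu (deep − shallow).
−αΔT = 3.278 × 10⁻³; βΔS = -4.10 × 10⁻⁵; sum Δρ/ρ₀ = 3.237 × 10⁻³.
Δρ/ρ₀ > 0, so Δρ > 0: deeper water is denser → statically stable.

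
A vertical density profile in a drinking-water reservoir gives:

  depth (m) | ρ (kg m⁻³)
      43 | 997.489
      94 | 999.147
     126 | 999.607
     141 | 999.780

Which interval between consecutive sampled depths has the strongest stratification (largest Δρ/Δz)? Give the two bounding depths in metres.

43–94 m

Compute the density gradient over each adjacent pair:
  43–94 m: Δρ/Δz = 1.658/51 = 0.033 kg m⁻⁴
  94–126 m: Δρ/Δz = 0.460/32 = 0.014 kg m⁻⁴
  126–141 m: Δρ/Δz = 0.173/15 = 0.012 kg m⁻⁴
The largest gradient is in the 43–94 m interval — the pycnocline.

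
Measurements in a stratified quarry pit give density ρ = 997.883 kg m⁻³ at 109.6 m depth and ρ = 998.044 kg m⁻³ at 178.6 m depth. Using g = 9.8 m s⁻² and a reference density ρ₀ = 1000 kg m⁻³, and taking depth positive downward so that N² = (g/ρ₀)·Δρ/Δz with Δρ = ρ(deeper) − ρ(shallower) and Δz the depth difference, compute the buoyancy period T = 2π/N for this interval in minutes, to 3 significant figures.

Δρ = 998.044 − 997.883 = 0.161 kg m⁻³ over Δz = 178.6 − 109.6 = 69 m.
N² = (9.8/1000) × (0.161/69) = 2.2867 × 10⁻⁵ s⁻².
N = √(2.2867 × 10⁻⁵) = 4.7819 × 10⁻³ rad s⁻¹, so T = 2π/N = 1.3140 × 10³ s = 21.900 min ≈ 21.9 min.

21.9 min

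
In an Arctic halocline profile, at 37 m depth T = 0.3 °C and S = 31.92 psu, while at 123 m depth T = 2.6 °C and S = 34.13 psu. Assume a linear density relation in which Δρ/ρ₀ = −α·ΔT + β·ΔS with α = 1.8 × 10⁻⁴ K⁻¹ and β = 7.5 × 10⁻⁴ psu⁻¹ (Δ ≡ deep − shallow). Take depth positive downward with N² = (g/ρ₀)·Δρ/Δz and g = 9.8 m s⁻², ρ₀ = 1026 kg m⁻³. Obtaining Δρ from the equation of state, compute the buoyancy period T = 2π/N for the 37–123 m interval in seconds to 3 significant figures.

ΔT = +2.3 K, ΔS = +2.21 psu (deep − shallow).
Δρ/ρ₀ = −αΔT + βΔS = -4.14 × 10⁻⁴ + 1.6575 × 10⁻³ = 1.2435 × 10⁻³, so Δρ ≈ 1.276 kg m⁻³.
N² = (g/ρ₀)·Δρ/Δz = g·(Δρ/ρ₀)/Δz = 9.8 × 1.2435 × 10⁻³ / 86 = 1.4170 × 10⁻⁴ s⁻².
N = √(1.4170 × 10⁻⁴) = 0.011904 rad s⁻¹ → T = 2π/N = 527.82 s ≈ 528 s.

528 s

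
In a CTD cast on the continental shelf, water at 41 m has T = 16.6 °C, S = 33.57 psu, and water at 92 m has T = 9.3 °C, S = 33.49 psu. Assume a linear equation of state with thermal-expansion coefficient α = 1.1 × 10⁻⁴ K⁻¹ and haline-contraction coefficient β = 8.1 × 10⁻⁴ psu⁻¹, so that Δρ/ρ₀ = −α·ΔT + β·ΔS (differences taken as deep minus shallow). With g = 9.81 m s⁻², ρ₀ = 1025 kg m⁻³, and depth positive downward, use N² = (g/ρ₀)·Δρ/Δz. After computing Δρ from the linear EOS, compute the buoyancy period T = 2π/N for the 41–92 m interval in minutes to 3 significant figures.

8.79 min

ΔT = -7.3 K, ΔS = -0.08 psu (deep − shallow).
Δρ/ρ₀ = −αΔT + βΔS = 8.03 × 10⁻⁴ − 6.48 × 10⁻⁵ = 7.382 × 10⁻⁴, so Δρ ≈ 0.7567 kg m⁻³.
N² = (g/ρ₀)·Δρ/Δz = g·(Δρ/ρ₀)/Δz = 9.81 × 7.382 × 10⁻⁴ / 51 = 1.4199 × 10⁻⁴ s⁻².
N = √(1.4199 × 10⁻⁴) = 0.011916 rad s⁻¹ → T = 2π/N = 527.29 s = 8.7882 min ≈ 8.79 min.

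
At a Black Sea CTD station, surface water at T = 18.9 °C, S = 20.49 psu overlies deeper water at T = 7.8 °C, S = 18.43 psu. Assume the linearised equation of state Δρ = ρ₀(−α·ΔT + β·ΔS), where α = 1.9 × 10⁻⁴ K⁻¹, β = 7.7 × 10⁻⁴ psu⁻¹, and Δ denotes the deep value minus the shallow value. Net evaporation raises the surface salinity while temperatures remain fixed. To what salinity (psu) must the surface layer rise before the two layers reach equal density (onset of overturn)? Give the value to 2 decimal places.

21.17 psu

Neutral buoyancy requires −α(T_deep − T_surf) + β(S_deep − S_surf′) = 0.
S_surf′ = S_deep − (α/β)·ΔT = 18.43 − (1.9 × 10⁻⁴/7.7 × 10⁻⁴)·(-11.1) = 21.1690 psu.
Increase required: 21.1690 − 20.49 = 0.6790 psu.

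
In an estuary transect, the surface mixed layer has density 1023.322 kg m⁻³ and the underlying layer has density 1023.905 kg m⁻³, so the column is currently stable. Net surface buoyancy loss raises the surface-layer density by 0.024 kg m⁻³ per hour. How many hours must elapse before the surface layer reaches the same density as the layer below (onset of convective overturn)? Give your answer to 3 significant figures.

24.3 hours

Density deficit of the surface layer: 1023.905 − 1023.322 = 0.583 kg m⁻³.
Required change = 0.583 / 0.024 = 24.3 hours.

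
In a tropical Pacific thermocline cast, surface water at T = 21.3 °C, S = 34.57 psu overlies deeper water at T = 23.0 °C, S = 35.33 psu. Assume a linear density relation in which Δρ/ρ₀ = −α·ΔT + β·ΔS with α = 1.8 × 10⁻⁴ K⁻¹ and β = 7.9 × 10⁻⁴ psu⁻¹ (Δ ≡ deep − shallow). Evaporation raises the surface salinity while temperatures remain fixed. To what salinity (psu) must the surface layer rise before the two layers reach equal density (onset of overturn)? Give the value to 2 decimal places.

Neutral buoyancy requires −α(T_deep − T_surf) + β(S_deep − S_surf′) = 0.
S_surf′ = S_deep − (α/β)·ΔT = 35.33 − (1.8 × 10⁻⁴/7.9 × 10⁻⁴)·(+1.7) = 34.9427 psu.
Increase required: 34.9427 − 34.57 = 0.3727 psu.

34.94 psu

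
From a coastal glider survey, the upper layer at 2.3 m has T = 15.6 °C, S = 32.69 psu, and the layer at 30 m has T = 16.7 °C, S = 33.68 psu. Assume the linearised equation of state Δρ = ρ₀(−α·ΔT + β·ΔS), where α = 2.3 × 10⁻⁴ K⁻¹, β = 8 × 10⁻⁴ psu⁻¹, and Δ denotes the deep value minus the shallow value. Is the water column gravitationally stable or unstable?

stable

ΔT = 16.7 − 15.6 = +1.1 K and ΔS = 33.68 − 32.69 = +0.99 psu (deep − shallow).
−αΔT = -2.53 × 10⁻⁴; βΔS = 7.92 × 10⁻⁴; sum Δρ/ρ₀ = 5.39 × 10⁻⁴.
Δρ/ρ₀ > 0, so Δρ > 0: deeper water is denser → statically stable.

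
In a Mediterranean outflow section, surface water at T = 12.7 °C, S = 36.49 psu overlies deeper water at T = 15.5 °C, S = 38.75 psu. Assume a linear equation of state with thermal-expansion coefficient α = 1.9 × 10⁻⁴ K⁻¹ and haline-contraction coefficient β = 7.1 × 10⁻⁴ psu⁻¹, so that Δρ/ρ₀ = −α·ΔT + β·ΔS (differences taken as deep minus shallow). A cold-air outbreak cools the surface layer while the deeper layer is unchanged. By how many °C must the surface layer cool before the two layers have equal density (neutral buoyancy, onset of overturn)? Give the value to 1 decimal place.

5.6 °C

Neutral buoyancy requires Δρ = 0, i.e. −α(T_deep − T_surf′) + β(S_deep − S_surf) = 0.
T_surf′ = T_deep − (β/α)·ΔS = 15.5 − (7.1 × 10⁻⁴/1.9 × 10⁻⁴)·(+2.26) = 7.055 °C.
Cooling required: 12.7 − (7.055) = 5.645 °C.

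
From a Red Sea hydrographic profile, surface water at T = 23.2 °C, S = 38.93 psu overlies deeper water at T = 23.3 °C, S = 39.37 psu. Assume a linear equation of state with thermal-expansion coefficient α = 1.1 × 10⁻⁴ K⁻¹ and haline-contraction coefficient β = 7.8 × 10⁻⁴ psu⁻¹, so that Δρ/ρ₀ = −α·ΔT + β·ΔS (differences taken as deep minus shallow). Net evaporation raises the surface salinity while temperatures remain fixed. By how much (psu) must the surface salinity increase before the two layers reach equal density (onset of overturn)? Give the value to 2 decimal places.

Neutral buoyancy requires −α(T_deep − T_surf) + β(S_deep − S_surf′) = 0.
S_surf′ = S_deep − (α/β)·ΔT = 39.37 − (1.1 × 10⁻⁴/7.8 × 10⁻⁴)·(+0.1) = 39.3559 psu.
Increase required: 39.3559 − 38.93 = 0.4259 psu.

0.43 psu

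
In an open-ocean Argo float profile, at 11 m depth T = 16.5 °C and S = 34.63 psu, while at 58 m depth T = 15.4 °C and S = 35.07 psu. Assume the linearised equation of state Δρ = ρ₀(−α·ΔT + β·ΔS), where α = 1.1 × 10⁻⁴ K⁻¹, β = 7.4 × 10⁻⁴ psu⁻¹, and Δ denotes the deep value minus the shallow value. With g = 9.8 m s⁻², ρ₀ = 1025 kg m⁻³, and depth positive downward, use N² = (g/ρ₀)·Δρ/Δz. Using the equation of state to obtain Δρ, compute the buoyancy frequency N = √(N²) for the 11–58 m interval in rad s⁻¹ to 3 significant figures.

ΔT = -1.1 K, ΔS = +0.44 psu (deep − shallow).
Δρ/ρ₀ = −αΔT + βΔS = 1.21 × 10⁻⁴ + 3.256 × 10⁻⁴ = 4.466 × 10⁻⁴, so Δρ ≈ 0.4578 kg m⁻³.
N² = (g/ρ₀)·Δρ/Δz = g·(Δρ/ρ₀)/Δz = 9.8 × 4.466 × 10⁻⁴ / 47 = 9.3121 × 10⁻⁵ s⁻².
N = √(9.3121 × 10⁻⁵) = 9.6499 × 10⁻³ rad s⁻¹ ≈ 9.65 × 10⁻³ rad s⁻¹.

9.65 × 10⁻³ rad s⁻¹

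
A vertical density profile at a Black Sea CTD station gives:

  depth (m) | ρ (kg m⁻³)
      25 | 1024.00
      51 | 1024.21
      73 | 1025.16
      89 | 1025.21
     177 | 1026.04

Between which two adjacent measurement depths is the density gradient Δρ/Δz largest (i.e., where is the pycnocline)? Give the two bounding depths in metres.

Compute the density gradient over each adjacent pair:
  25–51 m: Δρ/Δz = 0.21/26 = 8.1 × 10⁻³ kg m⁻⁴
  51–73 m: Δρ/Δz = 0.95/22 = 0.043 kg m⁻⁴
  73–89 m: Δρ/Δz = 0.05/16 = 3.1 × 10⁻³ kg m⁻⁴
  89–177 m: Δρ/Δz = 0.83/88 = 9.4 × 10⁻³ kg m⁻⁴
The largest gradient is in the 51–73 m interval — the pycnocline.

51–73 m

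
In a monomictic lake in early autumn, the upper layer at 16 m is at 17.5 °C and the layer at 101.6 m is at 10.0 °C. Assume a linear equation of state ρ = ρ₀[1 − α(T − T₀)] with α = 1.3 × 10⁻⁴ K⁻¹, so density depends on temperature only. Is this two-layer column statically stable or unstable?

stable

ΔT = 10.0 − 17.5 = -7.5 K, so Δρ/ρ₀ = −αΔT = 9.75 × 10⁻⁴.
Δρ/ρ₀ > 0, so Δρ > 0: deeper water is denser → statically stable.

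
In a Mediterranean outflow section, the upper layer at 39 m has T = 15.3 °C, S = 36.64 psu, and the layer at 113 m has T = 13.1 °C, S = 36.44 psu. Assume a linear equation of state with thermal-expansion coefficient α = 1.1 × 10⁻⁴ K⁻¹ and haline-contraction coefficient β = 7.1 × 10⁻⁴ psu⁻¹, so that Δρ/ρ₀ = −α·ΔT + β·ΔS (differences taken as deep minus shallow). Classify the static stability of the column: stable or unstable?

ΔT = 13.1 − 15.3 = -2.2 K and ΔS = 36.44 − 36.64 = -0.20 psu (deep − shallow).
−αΔT = 2.42 × 10⁻⁴; βΔS = -1.42 × 10⁻⁴; sum Δρ/ρ₀ = 1.00 × 10⁻⁴.
Δρ/ρ₀ > 0, so Δρ > 0: deeper water is denser → statically stable.

stable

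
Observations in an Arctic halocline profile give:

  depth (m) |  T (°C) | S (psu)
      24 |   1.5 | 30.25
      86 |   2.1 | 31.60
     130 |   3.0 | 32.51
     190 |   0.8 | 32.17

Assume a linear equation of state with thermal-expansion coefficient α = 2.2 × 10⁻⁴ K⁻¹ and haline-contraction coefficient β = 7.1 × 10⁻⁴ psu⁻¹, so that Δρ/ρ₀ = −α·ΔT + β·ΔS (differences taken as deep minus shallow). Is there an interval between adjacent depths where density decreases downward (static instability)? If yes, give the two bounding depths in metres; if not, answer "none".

none

Evaluate Δρ/ρ₀ = −αΔT + βΔS across each adjacent pair:
  24–86 m: −αΔT+βΔS = −(2.2 × 10⁻⁴)(+0.6)+(7.1 × 10⁻⁴)(+1.35) = 8.3 × 10⁻⁴ → stable
  86–130 m: −αΔT+βΔS = −(2.2 × 10⁻⁴)(+0.9)+(7.1 × 10⁻⁴)(+0.91) = 4.5 × 10⁻⁴ → stable
  130–190 m: −αΔT+βΔS = −(2.2 × 10⁻⁴)(-2.2)+(7.1 × 10⁻⁴)(-0.34) = 2.4 × 10⁻⁴ → stable
Every interval has Δρ > 0: the column is stably stratified throughout.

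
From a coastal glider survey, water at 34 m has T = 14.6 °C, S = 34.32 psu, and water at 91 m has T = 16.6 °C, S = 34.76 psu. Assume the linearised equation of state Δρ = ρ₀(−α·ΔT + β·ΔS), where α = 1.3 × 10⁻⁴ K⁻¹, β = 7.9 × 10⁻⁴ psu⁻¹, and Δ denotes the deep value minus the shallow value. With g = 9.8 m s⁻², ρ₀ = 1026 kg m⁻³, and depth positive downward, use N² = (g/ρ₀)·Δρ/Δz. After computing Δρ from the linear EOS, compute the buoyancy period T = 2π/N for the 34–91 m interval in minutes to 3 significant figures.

27.0 min

ΔT = +2.0 K, ΔS = +0.44 psu (deep − shallow).
Δρ/ρ₀ = −αΔT + βΔS = -2.60 × 10⁻⁴ + 3.476 × 10⁻⁴ = 8.76 × 10⁻⁵, so Δρ ≈ 0.08988 kg m⁻³.
N² = (g/ρ₀)·Δρ/Δz = g·(Δρ/ρ₀)/Δz = 9.8 × 8.76 × 10⁻⁵ / 57 = 1.5061 × 10⁻⁵ s⁻².
N = √(1.5061 × 10⁻⁵) = 3.8809 × 10⁻³ rad s⁻¹ → T = 2π/N = 1.6190 × 10³ s = 26.983 min ≈ 27.0 min.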